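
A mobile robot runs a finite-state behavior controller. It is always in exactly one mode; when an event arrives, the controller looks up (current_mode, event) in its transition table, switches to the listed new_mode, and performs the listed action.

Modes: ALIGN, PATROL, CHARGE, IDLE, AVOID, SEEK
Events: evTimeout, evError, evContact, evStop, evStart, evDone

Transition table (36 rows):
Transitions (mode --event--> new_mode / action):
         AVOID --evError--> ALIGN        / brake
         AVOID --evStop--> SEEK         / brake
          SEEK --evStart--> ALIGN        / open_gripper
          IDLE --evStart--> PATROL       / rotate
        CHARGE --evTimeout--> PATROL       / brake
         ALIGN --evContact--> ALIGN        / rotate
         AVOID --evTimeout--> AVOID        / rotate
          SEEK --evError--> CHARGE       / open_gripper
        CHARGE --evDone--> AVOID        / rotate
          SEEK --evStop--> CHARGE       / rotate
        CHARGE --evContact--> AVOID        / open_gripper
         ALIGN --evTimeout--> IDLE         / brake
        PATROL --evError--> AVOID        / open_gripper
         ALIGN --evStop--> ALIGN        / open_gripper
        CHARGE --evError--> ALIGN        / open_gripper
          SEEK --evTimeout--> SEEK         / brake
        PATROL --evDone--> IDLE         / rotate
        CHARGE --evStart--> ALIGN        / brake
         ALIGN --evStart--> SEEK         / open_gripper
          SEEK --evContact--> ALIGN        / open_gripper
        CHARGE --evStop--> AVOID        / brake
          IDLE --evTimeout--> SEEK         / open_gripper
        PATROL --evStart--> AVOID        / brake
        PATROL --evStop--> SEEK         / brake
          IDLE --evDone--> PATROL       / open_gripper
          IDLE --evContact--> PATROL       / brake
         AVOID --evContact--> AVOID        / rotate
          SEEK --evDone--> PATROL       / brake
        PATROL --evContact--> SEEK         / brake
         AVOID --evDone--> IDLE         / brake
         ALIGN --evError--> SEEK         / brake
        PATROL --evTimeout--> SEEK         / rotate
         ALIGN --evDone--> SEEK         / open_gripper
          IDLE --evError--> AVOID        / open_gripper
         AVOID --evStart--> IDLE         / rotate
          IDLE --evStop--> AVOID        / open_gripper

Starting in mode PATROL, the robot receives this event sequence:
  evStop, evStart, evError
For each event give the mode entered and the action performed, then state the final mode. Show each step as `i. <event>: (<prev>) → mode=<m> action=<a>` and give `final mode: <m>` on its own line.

final mode: SEEK

1. evStop: (PATROL) → mode=SEEK action=brake
2. evStart: (SEEK) → mode=ALIGN action=open_gripper
3. evError: (ALIGN) → mode=SEEK action=brake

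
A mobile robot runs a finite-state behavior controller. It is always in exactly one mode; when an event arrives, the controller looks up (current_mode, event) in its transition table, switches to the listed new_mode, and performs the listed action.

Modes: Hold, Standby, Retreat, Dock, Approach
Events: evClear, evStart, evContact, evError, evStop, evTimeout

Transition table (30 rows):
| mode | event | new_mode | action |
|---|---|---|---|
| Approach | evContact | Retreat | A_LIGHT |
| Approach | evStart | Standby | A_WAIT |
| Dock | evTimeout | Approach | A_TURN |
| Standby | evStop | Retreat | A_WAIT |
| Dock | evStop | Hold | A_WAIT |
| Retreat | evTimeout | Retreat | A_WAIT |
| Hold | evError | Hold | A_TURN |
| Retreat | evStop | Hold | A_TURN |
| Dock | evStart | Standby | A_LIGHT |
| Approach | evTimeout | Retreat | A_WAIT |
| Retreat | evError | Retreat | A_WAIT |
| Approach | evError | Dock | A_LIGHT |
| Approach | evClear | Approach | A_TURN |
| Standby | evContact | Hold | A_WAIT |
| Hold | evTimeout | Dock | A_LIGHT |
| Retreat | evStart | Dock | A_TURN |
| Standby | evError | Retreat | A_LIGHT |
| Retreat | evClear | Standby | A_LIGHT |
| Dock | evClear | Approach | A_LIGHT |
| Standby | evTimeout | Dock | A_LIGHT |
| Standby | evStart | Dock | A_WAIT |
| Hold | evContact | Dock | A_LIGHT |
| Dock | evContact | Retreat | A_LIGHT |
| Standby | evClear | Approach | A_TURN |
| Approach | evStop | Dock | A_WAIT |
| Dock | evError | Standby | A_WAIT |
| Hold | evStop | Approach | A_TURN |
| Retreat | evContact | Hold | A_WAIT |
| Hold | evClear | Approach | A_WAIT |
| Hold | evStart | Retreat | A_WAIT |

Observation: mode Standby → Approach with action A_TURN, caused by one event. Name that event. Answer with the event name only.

evClear

try evClear: (Standby, evClear) → (Approach, A_TURN)  ← matches
try evStart: (Standby, evStart) → (Dock, A_WAIT)
try evContact: (Standby, evContact) → (Hold, A_WAIT)
try evError: (Standby, evError) → (Retreat, A_LIGHT)
try evStop: (Standby, evStop) → (Retreat, A_WAIT)
try evTimeout: (Standby, evTimeout) → (Dock, A_LIGHT)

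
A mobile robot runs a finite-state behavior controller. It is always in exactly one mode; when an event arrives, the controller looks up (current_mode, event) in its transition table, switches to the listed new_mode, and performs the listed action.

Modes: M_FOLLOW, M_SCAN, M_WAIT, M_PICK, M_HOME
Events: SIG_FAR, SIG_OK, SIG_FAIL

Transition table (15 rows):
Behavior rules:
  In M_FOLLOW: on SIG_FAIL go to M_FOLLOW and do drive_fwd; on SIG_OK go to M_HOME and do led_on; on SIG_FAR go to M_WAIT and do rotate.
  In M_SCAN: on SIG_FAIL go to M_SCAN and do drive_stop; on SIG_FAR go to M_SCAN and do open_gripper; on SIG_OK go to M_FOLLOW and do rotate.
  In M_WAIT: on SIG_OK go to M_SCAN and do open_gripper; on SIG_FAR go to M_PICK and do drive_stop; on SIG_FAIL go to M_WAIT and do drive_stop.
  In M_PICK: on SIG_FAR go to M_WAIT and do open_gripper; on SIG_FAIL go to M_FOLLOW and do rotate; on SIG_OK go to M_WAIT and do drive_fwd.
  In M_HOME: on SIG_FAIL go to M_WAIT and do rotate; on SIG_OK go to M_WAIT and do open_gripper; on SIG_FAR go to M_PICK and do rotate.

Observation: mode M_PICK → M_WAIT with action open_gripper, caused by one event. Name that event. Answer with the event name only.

SIG_FAR

try SIG_FAR: (M_PICK, SIG_FAR) → (M_WAIT, open_gripper)  ← matches
try SIG_OK: (M_PICK, SIG_OK) → (M_WAIT, drive_fwd)
try SIG_FAIL: (M_PICK, SIG_FAIL) → (M_FOLLOW, rotate)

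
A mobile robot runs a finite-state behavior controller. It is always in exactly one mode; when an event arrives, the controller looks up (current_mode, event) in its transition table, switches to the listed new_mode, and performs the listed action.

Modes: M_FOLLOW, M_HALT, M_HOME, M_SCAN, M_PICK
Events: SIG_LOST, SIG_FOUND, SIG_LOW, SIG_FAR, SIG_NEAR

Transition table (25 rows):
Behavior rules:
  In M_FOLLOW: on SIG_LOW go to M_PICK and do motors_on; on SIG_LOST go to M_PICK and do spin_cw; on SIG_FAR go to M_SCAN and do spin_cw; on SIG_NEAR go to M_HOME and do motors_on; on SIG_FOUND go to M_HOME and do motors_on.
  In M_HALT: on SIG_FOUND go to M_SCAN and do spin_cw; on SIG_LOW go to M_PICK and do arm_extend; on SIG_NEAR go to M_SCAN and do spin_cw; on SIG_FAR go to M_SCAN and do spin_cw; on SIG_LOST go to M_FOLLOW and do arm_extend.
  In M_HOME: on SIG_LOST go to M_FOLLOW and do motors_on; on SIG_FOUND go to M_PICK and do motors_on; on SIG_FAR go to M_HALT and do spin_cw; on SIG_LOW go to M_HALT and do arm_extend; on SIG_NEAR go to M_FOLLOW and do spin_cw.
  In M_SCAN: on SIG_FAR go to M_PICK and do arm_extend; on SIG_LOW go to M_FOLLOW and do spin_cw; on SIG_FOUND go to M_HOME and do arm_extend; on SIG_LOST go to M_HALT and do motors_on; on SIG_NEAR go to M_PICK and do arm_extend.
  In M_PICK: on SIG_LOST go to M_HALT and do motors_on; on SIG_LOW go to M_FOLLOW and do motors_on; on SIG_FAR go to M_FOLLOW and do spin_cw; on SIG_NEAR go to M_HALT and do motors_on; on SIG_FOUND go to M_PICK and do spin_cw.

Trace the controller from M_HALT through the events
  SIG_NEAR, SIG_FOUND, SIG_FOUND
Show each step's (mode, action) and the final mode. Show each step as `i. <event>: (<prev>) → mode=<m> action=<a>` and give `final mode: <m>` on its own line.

1. SIG_NEAR: (M_HALT) → mode=M_SCAN action=spin_cw
2. SIG_FOUND: (M_SCAN) → mode=M_HOME action=arm_extend
3. SIG_FOUND: (M_HOME) → mode=M_PICK action=motors_on

final mode: M_PICK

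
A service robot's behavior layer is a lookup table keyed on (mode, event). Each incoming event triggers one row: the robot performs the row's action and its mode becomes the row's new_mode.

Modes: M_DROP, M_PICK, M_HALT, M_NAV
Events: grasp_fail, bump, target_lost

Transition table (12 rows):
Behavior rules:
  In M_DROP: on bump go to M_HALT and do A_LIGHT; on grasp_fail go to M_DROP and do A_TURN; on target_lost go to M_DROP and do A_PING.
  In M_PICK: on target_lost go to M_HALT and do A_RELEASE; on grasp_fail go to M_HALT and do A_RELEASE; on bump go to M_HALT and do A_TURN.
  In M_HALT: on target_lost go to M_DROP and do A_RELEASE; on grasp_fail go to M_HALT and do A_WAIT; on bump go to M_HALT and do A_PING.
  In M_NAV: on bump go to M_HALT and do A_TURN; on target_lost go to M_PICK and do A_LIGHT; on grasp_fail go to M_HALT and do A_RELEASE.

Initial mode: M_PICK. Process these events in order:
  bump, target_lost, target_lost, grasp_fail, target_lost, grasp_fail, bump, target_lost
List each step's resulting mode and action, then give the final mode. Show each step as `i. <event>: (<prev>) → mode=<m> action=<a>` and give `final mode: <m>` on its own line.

final mode: M_DROP

1. bump: (M_PICK) → mode=M_HALT action=A_TURN
2. target_lost: (M_HALT) → mode=M_DROP action=A_RELEASE
3. target_lost: (M_DROP) → mode=M_DROP action=A_PING
4. grasp_fail: (M_DROP) → mode=M_DROP action=A_TURN
5. target_lost: (M_DROP) → mode=M_DROP action=A_PING
6. grasp_fail: (M_DROP) → mode=M_DROP action=A_TURN
7. bump: (M_DROP) → mode=M_HALT action=A_LIGHT
8. target_lost: (M_HALT) → mode=M_DROP action=A_RELEASE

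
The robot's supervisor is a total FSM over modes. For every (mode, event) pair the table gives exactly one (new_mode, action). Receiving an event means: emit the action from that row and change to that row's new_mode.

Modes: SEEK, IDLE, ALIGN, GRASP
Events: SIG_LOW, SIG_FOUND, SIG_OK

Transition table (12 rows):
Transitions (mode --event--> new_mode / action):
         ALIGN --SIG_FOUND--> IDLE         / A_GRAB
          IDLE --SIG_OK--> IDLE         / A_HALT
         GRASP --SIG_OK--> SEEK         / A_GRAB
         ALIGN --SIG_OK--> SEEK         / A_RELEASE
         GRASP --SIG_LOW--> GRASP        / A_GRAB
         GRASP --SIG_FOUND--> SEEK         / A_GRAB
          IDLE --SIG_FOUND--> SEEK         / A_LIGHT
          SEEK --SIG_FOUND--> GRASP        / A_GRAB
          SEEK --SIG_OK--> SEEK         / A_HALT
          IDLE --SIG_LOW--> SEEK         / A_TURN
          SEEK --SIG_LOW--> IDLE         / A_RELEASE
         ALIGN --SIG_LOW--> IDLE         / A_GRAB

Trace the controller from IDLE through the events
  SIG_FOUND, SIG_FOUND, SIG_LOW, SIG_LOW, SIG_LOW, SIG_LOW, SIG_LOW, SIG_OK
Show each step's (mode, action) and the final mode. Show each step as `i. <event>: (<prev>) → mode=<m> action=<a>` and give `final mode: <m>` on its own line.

final mode: SEEK

1. SIG_FOUND: (IDLE) → mode=SEEK action=A_LIGHT
2. SIG_FOUND: (SEEK) → mode=GRASP action=A_GRAB
3. SIG_LOW: (GRASP) → mode=GRASP action=A_GRAB
4. SIG_LOW: (GRASP) → mode=GRASP action=A_GRAB
5. SIG_LOW: (GRASP) → mode=GRASP action=A_GRAB
6. SIG_LOW: (GRASP) → mode=GRASP action=A_GRAB
7. SIG_LOW: (GRASP) → mode=GRASP action=A_GRAB
8. SIG_OK: (GRASP) → mode=SEEK action=A_GRAB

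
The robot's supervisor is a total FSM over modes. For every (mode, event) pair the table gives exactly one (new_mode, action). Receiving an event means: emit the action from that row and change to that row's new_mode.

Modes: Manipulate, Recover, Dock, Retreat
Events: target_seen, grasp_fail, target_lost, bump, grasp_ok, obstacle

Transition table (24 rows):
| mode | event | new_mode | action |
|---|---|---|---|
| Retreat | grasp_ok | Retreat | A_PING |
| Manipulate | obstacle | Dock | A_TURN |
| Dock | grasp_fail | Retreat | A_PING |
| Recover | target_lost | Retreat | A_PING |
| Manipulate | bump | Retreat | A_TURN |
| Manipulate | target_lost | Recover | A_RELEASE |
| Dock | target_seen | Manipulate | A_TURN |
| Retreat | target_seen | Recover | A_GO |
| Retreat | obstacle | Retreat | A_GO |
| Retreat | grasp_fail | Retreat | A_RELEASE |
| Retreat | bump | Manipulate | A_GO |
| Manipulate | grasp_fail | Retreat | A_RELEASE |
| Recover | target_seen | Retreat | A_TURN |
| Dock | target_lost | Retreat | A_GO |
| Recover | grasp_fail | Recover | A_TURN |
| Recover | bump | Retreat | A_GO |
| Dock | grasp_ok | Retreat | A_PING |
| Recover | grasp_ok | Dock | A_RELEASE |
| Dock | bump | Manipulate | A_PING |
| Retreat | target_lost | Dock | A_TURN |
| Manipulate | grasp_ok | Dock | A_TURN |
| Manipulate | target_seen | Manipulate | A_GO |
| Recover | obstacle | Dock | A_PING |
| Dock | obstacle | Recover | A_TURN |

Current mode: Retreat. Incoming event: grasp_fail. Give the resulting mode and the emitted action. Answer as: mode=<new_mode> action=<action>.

mode=Retreat action=A_RELEASE

current mode = Retreat; filter table to that mode:
  (Retreat, grasp_ok) → (Retreat, A_PING)
  (Retreat, target_seen) → (Recover, A_GO)
  (Retreat, obstacle) → (Retreat, A_GO)
  (Retreat, grasp_fail) → (Retreat, A_RELEASE)  ← event matches
  (Retreat, bump) → (Manipulate, A_GO)
  (Retreat, target_lost) → (Dock, A_TURN)
event = grasp_fail selects (Retreat, A_RELEASE)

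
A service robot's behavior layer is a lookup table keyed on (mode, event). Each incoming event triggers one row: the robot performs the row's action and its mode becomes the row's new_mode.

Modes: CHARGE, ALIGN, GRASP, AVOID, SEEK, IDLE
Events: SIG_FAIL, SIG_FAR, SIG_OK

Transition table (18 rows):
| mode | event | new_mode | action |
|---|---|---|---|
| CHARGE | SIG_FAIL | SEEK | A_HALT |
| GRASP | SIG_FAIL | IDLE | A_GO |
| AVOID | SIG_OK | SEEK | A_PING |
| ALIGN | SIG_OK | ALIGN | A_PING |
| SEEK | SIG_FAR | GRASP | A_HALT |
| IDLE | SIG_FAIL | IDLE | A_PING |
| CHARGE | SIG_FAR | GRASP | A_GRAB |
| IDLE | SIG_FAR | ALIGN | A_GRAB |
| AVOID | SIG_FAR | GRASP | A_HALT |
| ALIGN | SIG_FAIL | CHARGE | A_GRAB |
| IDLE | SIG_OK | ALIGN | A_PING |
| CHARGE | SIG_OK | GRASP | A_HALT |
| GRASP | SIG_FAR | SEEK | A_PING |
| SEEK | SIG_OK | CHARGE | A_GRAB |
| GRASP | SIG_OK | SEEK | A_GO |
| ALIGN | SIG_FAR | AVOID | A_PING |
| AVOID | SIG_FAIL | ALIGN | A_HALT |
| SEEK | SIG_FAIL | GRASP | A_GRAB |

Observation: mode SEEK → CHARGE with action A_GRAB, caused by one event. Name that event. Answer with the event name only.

SIG_OK

try SIG_FAIL: (SEEK, SIG_FAIL) → (GRASP, A_GRAB)
try SIG_FAR: (SEEK, SIG_FAR) → (GRASP, A_HALT)
try SIG_OK: (SEEK, SIG_OK) → (CHARGE, A_GRAB)  ← matches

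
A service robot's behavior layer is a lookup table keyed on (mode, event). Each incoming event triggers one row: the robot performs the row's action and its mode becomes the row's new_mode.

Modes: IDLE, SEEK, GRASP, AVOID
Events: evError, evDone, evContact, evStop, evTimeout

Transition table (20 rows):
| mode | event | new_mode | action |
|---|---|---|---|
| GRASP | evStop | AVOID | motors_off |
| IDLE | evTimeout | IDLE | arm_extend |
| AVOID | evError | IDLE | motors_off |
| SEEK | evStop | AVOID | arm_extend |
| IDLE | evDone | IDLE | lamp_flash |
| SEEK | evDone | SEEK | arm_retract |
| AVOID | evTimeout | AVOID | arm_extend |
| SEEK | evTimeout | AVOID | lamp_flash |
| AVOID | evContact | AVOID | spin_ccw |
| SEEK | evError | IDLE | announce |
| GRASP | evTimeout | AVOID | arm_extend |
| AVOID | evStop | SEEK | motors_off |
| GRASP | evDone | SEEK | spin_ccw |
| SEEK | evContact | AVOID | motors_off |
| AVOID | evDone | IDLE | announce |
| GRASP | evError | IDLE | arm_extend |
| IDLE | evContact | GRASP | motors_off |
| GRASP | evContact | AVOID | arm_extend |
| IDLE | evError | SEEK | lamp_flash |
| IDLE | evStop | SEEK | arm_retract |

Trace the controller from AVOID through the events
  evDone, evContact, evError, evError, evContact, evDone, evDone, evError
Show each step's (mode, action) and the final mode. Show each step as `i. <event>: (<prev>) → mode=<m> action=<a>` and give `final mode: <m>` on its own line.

final mode: SEEK

1. evDone: (AVOID) → mode=IDLE action=announce
2. evContact: (IDLE) → mode=GRASP action=motors_off
3. evError: (GRASP) → mode=IDLE action=arm_extend
4. evError: (IDLE) → mode=SEEK action=lamp_flash
5. evContact: (SEEK) → mode=AVOID action=motors_off
6. evDone: (AVOID) → mode=IDLE action=announce
7. evDone: (IDLE) → mode=IDLE action=lamp_flash
8. evError: (IDLE) → mode=SEEK action=lamp_flash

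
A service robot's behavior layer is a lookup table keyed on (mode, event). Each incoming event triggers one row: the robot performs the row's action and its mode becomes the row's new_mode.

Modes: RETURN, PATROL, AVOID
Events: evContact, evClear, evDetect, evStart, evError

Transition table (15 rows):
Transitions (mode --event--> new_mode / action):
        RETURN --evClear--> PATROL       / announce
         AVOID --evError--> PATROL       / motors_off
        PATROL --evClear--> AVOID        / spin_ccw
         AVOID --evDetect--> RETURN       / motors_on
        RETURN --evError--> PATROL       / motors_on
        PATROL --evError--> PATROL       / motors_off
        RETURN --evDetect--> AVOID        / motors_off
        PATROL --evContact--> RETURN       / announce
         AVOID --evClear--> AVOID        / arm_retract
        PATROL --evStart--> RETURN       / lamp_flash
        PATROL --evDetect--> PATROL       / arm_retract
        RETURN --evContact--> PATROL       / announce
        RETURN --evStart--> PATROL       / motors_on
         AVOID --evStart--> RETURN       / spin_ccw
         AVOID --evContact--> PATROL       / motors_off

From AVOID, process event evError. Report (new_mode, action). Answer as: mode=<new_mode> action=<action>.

mode=PATROL action=motors_off

current mode = AVOID; filter table to that mode:
  (AVOID, evError) → (PATROL, motors_off)  ← event matches
  (AVOID, evDetect) → (RETURN, motors_on)
  (AVOID, evClear) → (AVOID, arm_retract)
  (AVOID, evStart) → (RETURN, spin_ccw)
  (AVOID, evContact) → (PATROL, motors_off)
event = evError selects (PATROL, motors_off)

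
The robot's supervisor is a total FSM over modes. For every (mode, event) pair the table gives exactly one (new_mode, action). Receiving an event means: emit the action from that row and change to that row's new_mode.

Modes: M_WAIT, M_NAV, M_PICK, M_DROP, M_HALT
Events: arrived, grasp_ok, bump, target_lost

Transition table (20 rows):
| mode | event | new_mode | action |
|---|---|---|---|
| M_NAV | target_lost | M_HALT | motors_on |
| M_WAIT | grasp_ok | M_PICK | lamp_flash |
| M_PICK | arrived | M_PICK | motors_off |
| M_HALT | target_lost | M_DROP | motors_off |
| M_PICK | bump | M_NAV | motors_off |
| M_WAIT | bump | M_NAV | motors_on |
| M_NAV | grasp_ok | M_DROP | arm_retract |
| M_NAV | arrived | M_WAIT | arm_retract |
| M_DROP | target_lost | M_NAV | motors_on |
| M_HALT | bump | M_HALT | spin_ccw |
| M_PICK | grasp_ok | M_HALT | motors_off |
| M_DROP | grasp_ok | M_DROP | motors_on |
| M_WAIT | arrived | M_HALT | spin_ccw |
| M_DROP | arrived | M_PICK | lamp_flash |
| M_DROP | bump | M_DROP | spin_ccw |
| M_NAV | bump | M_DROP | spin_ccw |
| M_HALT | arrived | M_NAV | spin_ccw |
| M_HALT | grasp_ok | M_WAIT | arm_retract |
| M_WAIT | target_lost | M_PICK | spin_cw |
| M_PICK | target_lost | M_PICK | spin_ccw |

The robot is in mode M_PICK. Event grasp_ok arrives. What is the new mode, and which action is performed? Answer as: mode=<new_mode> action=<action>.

current mode = M_PICK; filter table to that mode:
  (M_PICK, arrived) → (M_PICK, motors_off)
  (M_PICK, bump) → (M_NAV, motors_off)
  (M_PICK, grasp_ok) → (M_HALT, motors_off)  ← event matches
  (M_PICK, target_lost) → (M_PICK, spin_ccw)
event = grasp_ok selects (M_HALT, motors_off)

mode=M_HALT action=motors_off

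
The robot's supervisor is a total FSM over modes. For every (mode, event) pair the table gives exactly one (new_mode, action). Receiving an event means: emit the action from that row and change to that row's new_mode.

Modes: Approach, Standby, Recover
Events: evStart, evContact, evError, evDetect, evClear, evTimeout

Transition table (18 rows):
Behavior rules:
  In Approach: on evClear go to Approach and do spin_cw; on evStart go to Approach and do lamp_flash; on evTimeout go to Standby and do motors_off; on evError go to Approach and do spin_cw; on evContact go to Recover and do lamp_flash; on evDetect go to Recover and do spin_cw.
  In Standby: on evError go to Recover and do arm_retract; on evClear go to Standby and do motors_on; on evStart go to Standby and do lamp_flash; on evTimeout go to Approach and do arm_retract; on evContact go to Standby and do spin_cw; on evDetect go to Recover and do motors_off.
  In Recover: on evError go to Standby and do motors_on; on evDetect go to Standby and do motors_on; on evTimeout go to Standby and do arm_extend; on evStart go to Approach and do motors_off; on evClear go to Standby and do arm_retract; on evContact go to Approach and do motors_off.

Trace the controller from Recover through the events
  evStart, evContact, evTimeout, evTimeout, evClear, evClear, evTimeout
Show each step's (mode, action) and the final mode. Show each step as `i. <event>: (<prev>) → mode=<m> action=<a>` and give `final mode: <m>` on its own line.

final mode: Standby

1. evStart: (Recover) → mode=Approach action=motors_off
2. evContact: (Approach) → mode=Recover action=lamp_flash
3. evTimeout: (Recover) → mode=Standby action=arm_extend
4. evTimeout: (Standby) → mode=Approach action=arm_retract
5. evClear: (Approach) → mode=Approach action=spin_cw
6. evClear: (Approach) → mode=Approach action=spin_cw
7. evTimeout: (Approach) → mode=Standby action=motors_off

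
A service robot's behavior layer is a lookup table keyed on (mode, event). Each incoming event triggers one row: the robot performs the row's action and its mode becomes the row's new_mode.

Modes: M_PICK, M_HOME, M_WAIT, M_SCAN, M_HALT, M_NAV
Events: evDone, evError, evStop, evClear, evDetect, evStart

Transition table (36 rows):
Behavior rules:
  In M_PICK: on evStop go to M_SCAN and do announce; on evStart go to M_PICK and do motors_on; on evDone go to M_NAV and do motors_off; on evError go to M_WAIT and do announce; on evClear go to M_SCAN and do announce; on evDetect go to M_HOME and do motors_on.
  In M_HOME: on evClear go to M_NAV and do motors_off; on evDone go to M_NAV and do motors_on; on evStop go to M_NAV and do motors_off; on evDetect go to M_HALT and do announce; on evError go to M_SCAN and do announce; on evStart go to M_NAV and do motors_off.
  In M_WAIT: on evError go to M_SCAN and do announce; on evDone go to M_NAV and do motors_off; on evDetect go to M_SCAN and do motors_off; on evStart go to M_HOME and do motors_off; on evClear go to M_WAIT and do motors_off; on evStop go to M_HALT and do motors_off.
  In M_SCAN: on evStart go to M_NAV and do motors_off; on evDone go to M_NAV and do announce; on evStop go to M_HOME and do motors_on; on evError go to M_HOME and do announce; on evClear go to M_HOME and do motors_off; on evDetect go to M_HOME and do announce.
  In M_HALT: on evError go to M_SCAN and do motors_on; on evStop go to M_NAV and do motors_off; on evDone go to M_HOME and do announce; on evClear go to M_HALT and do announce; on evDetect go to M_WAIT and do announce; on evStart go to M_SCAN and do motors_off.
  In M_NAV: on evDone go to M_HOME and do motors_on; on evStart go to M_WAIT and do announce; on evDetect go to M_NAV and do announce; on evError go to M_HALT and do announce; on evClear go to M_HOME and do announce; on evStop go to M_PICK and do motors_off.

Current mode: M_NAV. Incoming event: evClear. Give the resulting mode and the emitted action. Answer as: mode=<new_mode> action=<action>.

current mode = M_NAV; filter table to that mode:
  (M_NAV, evDone) → (M_HOME, motors_on)
  (M_NAV, evStart) → (M_WAIT, announce)
  (M_NAV, evDetect) → (M_NAV, announce)
  (M_NAV, evError) → (M_HALT, announce)
  (M_NAV, evClear) → (M_HOME, announce)  ← event matches
  (M_NAV, evStop) → (M_PICK, motors_off)
event = evClear selects (M_HOME, announce)

mode=M_HOME action=announce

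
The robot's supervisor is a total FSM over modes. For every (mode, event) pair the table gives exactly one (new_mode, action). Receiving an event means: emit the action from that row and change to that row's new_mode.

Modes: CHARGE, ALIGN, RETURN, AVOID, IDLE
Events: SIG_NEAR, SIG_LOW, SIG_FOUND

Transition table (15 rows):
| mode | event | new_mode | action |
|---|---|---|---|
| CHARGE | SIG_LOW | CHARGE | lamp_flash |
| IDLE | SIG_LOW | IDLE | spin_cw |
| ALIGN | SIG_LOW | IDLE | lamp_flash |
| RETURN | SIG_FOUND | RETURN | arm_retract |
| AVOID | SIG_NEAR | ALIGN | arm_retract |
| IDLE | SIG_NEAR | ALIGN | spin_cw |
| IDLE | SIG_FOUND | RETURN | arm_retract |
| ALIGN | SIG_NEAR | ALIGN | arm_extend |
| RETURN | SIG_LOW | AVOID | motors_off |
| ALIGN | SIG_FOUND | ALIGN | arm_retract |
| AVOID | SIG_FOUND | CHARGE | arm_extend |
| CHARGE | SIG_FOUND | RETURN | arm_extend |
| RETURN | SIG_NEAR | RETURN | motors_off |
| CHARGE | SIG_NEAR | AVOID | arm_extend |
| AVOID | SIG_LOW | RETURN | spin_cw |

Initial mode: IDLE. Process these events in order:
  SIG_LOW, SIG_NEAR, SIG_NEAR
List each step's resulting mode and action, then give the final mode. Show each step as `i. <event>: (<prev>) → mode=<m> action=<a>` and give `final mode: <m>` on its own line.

1. SIG_LOW: (IDLE) → mode=IDLE action=spin_cw
2. SIG_NEAR: (IDLE) → mode=ALIGN action=spin_cw
3. SIG_NEAR: (ALIGN) → mode=ALIGN action=arm_extend

final mode: ALIGN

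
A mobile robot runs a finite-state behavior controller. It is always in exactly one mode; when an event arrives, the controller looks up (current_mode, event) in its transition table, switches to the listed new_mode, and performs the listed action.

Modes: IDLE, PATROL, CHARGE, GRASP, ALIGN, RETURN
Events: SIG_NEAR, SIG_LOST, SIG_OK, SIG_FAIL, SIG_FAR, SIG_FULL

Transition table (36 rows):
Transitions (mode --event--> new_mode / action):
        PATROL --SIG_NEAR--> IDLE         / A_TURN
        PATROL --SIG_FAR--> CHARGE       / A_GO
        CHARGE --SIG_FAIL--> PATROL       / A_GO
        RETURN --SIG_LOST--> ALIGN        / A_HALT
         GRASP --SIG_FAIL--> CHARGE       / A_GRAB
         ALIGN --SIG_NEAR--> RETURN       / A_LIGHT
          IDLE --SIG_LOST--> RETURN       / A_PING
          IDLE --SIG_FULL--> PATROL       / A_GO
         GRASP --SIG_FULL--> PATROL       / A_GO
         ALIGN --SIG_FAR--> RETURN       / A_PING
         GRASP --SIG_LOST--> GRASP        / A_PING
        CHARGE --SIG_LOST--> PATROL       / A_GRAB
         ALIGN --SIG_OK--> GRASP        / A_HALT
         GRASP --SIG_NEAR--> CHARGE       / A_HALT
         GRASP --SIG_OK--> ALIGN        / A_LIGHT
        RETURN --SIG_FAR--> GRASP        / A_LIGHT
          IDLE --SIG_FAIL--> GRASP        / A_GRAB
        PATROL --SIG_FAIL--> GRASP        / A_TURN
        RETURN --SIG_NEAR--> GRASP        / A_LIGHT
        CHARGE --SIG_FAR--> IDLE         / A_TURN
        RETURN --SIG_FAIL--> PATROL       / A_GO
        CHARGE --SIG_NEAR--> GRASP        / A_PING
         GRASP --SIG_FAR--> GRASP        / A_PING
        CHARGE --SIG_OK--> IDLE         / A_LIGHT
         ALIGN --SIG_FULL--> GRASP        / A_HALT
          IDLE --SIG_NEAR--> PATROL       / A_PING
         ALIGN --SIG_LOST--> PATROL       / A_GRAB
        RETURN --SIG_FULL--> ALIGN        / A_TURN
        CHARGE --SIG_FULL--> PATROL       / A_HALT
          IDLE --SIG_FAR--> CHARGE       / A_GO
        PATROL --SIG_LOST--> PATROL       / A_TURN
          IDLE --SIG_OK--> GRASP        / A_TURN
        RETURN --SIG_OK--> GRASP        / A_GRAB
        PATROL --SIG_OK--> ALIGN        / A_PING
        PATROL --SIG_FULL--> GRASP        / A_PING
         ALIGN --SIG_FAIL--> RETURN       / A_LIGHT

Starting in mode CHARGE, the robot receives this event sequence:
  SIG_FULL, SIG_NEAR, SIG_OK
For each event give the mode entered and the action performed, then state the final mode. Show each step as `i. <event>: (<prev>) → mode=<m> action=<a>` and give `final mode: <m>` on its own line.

1. SIG_FULL: (CHARGE) → mode=PATROL action=A_HALT
2. SIG_NEAR: (PATROL) → mode=IDLE action=A_TURN
3. SIG_OK: (IDLE) → mode=GRASP action=A_TURN

final mode: GRASP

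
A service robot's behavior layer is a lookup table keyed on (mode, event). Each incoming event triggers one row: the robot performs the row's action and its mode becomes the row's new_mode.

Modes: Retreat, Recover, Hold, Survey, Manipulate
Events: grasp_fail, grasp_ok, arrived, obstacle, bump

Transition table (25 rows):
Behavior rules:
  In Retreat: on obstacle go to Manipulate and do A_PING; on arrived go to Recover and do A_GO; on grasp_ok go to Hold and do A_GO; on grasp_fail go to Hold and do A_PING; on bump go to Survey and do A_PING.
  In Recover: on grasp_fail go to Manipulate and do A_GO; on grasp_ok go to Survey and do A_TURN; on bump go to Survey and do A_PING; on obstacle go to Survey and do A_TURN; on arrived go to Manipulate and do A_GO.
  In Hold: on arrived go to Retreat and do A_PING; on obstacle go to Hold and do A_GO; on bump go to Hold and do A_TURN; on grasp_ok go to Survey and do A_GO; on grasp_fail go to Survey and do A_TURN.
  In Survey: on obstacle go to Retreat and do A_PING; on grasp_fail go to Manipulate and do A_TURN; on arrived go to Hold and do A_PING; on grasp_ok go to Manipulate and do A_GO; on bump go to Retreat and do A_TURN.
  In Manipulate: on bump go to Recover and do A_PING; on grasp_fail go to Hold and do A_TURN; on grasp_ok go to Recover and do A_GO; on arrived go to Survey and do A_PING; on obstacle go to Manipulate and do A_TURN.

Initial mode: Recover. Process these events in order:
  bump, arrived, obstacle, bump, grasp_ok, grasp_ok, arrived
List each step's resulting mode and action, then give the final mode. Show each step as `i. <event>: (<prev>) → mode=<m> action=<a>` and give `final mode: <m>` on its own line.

1. bump: (Recover) → mode=Survey action=A_PING
2. arrived: (Survey) → mode=Hold action=A_PING
3. obstacle: (Hold) → mode=Hold action=A_GO
4. bump: (Hold) → mode=Hold action=A_TURN
5. grasp_ok: (Hold) → mode=Survey action=A_GO
6. grasp_ok: (Survey) → mode=Manipulate action=A_GO
7. arrived: (Manipulate) → mode=Survey action=A_PING

final mode: Survey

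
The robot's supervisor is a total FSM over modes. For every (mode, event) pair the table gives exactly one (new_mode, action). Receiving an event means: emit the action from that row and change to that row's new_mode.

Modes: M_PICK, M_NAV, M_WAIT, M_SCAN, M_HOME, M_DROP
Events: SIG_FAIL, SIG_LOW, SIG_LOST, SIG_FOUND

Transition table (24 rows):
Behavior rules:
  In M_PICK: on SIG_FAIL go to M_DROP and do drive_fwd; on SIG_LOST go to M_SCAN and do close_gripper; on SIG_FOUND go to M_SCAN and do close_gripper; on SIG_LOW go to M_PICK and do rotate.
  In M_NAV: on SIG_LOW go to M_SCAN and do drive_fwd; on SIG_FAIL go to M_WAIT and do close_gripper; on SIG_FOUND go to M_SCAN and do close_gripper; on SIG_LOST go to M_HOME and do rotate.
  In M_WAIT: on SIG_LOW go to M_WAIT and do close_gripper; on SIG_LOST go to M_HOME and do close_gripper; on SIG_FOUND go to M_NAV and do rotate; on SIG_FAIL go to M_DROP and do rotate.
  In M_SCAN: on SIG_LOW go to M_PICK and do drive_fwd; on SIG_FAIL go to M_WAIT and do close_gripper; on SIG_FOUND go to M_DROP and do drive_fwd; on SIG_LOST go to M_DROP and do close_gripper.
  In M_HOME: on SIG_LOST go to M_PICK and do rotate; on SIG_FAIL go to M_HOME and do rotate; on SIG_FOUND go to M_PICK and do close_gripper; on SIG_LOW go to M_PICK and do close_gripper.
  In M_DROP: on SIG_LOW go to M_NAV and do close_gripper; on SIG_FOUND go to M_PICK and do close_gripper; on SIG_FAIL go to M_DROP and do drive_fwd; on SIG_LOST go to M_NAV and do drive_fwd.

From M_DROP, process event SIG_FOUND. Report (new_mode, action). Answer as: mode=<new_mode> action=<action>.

mode=M_PICK action=close_gripper

current mode = M_DROP; filter table to that mode:
  (M_DROP, SIG_LOW) → (M_NAV, close_gripper)
  (M_DROP, SIG_FOUND) → (M_PICK, close_gripper)  ← event matches
  (M_DROP, SIG_FAIL) → (M_DROP, drive_fwd)
  (M_DROP, SIG_LOST) → (M_NAV, drive_fwd)
event = SIG_FOUND selects (M_PICK, close_gripper)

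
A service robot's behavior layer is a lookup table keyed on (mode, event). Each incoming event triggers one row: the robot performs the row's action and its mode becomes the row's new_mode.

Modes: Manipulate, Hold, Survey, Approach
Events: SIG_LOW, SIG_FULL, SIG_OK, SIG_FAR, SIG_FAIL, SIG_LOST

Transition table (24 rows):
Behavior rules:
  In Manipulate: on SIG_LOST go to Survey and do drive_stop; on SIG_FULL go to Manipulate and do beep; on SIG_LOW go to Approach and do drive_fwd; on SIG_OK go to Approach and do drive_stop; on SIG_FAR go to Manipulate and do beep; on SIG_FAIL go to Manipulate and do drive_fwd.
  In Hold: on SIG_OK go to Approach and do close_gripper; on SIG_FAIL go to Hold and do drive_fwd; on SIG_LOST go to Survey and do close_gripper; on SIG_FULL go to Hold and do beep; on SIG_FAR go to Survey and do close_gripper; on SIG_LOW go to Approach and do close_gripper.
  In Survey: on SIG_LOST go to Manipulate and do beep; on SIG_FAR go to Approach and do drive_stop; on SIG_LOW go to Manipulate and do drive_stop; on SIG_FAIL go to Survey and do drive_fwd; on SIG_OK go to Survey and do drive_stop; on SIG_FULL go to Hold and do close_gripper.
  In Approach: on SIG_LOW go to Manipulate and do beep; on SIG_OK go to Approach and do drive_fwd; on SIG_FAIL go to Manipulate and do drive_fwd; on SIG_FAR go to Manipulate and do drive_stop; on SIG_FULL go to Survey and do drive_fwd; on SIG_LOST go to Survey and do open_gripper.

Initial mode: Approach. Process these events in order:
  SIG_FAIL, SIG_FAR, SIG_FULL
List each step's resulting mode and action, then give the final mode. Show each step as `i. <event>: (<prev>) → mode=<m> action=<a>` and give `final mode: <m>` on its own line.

final mode: Manipulate

1. SIG_FAIL: (Approach) → mode=Manipulate action=drive_fwd
2. SIG_FAR: (Manipulate) → mode=Manipulate action=beep
3. SIG_FULL: (Manipulate) → mode=Manipulate action=beep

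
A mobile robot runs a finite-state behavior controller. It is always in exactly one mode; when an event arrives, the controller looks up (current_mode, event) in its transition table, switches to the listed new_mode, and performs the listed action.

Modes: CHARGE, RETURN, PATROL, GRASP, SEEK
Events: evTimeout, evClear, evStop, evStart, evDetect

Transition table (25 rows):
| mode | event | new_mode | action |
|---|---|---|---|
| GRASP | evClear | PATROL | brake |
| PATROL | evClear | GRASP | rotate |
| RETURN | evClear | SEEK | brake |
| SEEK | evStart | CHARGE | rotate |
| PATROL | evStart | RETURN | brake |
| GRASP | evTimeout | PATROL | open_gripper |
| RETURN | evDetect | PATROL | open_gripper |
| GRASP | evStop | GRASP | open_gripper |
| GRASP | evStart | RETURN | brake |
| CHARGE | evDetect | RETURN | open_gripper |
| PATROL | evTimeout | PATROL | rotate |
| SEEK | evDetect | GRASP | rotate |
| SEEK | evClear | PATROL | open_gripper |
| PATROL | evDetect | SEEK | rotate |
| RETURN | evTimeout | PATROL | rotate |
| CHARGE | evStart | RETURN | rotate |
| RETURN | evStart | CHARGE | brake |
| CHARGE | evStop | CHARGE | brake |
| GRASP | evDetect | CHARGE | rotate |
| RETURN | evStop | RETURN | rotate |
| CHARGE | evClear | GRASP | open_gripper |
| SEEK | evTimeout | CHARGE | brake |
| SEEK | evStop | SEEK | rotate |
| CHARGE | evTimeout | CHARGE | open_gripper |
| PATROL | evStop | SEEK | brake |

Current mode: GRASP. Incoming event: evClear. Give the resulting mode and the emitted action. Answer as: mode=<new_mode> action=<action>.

current mode = GRASP; filter table to that mode:
  (GRASP, evClear) → (PATROL, brake)  ← event matches
  (GRASP, evTimeout) → (PATROL, open_gripper)
  (GRASP, evStop) → (GRASP, open_gripper)
  (GRASP, evStart) → (RETURN, brake)
  (GRASP, evDetect) → (CHARGE, rotate)
event = evClear selects (PATROL, brake)

mode=PATROL action=brake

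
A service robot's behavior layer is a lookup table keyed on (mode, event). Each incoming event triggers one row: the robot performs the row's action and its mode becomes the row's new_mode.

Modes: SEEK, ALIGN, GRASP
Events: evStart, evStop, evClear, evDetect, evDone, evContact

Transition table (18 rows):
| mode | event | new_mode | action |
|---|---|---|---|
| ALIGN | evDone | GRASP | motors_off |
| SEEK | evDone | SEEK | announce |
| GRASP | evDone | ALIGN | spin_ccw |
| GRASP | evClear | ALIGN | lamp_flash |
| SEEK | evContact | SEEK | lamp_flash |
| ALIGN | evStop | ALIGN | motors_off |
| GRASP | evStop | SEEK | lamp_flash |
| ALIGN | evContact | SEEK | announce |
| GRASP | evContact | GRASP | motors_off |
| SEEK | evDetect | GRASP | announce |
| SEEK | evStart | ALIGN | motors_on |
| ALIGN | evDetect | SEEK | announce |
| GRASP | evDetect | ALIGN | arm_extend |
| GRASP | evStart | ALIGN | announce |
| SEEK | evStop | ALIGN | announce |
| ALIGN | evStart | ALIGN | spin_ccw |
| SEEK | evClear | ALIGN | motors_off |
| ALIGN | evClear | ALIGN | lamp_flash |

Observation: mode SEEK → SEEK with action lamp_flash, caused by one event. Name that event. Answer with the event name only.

evContact

try evStart: (SEEK, evStart) → (ALIGN, motors_on)
try evStop: (SEEK, evStop) → (ALIGN, announce)
try evClear: (SEEK, evClear) → (ALIGN, motors_off)
try evDetect: (SEEK, evDetect) → (GRASP, announce)
try evDone: (SEEK, evDone) → (SEEK, announce)
try evContact: (SEEK, evContact) → (SEEK, lamp_flash)  ← matches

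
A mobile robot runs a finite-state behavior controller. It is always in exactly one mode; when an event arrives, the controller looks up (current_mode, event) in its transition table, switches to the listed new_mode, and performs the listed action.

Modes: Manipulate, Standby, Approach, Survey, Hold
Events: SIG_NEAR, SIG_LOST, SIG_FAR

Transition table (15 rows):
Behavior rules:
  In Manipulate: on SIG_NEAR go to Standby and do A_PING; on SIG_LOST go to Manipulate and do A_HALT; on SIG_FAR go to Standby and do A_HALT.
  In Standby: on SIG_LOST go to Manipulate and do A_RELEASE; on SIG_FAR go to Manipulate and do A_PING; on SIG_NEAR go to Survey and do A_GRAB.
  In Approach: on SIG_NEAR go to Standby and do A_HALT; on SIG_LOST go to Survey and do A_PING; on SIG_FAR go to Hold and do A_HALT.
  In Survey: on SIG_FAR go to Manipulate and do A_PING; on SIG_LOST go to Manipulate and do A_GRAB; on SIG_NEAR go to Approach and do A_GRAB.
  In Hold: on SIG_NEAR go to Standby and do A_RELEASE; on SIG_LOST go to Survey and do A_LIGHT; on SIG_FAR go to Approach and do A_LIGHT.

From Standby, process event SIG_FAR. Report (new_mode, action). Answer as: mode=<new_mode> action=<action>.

current mode = Standby; filter table to that mode:
  (Standby, SIG_LOST) → (Manipulate, A_RELEASE)
  (Standby, SIG_FAR) → (Manipulate, A_PING)  ← event matches
  (Standby, SIG_NEAR) → (Survey, A_GRAB)
event = SIG_FAR selects (Manipulate, A_PING)

mode=Manipulate action=A_PING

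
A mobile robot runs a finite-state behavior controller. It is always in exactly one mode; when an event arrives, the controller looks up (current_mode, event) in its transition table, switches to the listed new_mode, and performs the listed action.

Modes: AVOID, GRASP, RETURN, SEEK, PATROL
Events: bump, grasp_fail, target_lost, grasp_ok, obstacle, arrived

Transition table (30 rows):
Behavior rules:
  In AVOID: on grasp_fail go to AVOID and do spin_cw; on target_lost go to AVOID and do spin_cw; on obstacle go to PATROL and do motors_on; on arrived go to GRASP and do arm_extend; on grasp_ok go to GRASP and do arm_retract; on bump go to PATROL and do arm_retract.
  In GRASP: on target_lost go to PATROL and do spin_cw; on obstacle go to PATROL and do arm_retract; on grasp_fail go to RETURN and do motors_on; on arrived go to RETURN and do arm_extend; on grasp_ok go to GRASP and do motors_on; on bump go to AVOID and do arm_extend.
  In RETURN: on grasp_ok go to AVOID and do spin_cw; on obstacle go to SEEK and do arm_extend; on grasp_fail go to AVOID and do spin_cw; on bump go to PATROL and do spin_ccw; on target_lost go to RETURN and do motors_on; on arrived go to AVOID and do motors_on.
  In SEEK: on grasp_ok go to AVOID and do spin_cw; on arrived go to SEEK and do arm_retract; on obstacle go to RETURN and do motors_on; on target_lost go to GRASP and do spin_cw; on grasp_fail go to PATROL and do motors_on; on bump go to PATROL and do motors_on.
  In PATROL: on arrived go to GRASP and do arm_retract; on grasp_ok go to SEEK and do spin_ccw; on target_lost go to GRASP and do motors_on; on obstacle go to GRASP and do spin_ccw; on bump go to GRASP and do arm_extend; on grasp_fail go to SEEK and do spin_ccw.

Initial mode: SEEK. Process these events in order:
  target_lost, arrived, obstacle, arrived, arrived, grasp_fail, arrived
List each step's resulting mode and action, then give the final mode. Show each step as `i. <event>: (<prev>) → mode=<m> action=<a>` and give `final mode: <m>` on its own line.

final mode: GRASP

1. target_lost: (SEEK) → mode=GRASP action=spin_cw
2. arrived: (GRASP) → mode=RETURN action=arm_extend
3. obstacle: (RETURN) → mode=SEEK action=arm_extend
4. arrived: (SEEK) → mode=SEEK action=arm_retract
5. arrived: (SEEK) → mode=SEEK action=arm_retract
6. grasp_fail: (SEEK) → mode=PATROL action=motors_on
7. arrived: (PATROL) → mode=GRASP action=arm_retract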